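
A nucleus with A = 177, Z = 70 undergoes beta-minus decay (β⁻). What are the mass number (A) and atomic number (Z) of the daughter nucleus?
Daughter: A = 177, Z = 71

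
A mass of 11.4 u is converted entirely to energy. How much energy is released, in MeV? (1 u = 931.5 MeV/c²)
E = mc² = 10620 MeV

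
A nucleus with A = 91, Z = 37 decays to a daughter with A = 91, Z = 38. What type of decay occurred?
ΔA = 0, ΔZ = +1 ⇒ beta-minus decay (β⁻)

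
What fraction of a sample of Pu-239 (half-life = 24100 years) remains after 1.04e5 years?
N/N₀ = (1/2)^(t/t½) = 0.05023 = 5.02%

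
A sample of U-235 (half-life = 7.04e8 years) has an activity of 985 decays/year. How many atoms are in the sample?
N = A/λ = 1e12 atoms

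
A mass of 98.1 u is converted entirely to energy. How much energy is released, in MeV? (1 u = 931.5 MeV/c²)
E = mc² = 91380 MeV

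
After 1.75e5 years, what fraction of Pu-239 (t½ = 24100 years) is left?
N/N₀ = (1/2)^(t/t½) = 0.006518 = 0.652%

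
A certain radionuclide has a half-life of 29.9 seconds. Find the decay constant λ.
λ = ln(2)/t½ = 0.02318 second⁻¹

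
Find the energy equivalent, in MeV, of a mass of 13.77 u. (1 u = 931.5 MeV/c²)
E = mc² = 12830 MeV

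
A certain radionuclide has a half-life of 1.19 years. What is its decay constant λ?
λ = ln(2)/t½ = 0.5825 year⁻¹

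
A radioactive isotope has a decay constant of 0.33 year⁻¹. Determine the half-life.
t½ = ln(2)/λ = 2.1 years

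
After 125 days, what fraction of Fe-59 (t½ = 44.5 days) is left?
N/N₀ = (1/2)^(t/t½) = 0.1427 = 14.3%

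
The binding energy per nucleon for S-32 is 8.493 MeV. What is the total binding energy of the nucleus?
B.E. = 8.493 × 32 = 271.8 MeV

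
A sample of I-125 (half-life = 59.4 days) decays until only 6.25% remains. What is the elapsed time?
t = t½ × log₂(N₀/N) = 237.6 days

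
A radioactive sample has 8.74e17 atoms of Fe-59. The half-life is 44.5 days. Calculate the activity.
A = λN = 1.361e16 decays/day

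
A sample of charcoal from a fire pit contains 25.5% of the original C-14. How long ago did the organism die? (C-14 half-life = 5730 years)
Age = t½ × log₂(1/ratio) = 11300 years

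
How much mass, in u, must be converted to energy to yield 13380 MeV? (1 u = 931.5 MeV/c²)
m = E/c² = 14.36 u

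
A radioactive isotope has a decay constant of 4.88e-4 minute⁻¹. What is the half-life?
t½ = ln(2)/λ = 1420 minutes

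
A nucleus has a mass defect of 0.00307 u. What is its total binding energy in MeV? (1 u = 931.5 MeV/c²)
B.E. = Δm × 931.5 = 2.86 MeV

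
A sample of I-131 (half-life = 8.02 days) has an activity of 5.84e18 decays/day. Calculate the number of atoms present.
N = A/λ = 6.757e19 atoms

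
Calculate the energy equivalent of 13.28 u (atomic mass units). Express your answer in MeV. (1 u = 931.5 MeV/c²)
E = mc² = 12370 MeV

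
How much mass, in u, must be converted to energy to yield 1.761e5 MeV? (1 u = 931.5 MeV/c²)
m = E/c² = 189 u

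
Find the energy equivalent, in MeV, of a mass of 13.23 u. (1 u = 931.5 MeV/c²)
E = mc² = 12320 MeV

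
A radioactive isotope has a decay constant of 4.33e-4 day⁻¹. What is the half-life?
t½ = ln(2)/λ = 1601 days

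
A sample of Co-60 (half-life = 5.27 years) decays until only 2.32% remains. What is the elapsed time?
t = t½ × log₂(N₀/N) = 28.61 years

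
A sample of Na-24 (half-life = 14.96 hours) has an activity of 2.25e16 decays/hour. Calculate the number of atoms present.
N = A/λ = 4.856e17 atoms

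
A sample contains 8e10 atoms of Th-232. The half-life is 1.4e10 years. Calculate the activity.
A = λN = 3.961 decays/year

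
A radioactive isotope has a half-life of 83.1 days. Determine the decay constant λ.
λ = ln(2)/t½ = 0.008341 day⁻¹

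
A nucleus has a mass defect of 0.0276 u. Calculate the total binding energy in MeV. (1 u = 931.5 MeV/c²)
B.E. = Δm × 931.5 = 25.71 MeV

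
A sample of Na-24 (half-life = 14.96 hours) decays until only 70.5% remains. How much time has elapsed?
t = t½ × log₂(N₀/N) = 7.544 hours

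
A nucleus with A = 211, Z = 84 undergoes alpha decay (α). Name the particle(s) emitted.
α particle = ⁴₂He (2 protons + 2 neutrons)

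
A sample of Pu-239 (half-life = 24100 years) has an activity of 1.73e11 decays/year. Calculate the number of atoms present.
N = A/λ = 6.015e15 atoms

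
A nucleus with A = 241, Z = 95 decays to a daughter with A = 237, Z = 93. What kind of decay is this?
ΔA = -4, ΔZ = -2 ⇒ alpha decay (α)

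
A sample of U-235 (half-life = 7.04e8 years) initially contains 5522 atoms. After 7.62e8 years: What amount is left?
N = N₀(1/2)^(t/t½) = 2608 atoms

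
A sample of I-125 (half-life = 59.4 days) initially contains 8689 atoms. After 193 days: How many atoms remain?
N = N₀(1/2)^(t/t½) = 913.9 atoms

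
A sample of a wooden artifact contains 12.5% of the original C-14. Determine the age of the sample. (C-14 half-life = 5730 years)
Age = t½ × log₂(1/ratio) = 17190 years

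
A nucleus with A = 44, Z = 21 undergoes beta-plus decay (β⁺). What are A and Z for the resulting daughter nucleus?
Daughter: A = 44, Z = 20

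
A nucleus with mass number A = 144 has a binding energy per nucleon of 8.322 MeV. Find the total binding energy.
B.E. = 8.322 × 144 = 1198 MeV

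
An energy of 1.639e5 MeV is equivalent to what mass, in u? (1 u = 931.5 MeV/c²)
m = E/c² = 176 u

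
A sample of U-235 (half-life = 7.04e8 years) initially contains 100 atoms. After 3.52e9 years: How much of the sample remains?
N = N₀(1/2)^(t/t½) = 3.125 atoms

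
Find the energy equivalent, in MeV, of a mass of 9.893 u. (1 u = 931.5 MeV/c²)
E = mc² = 9215 MeV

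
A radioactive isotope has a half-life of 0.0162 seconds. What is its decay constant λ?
λ = ln(2)/t½ = 42.79 second⁻¹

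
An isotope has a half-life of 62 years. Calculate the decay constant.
λ = ln(2)/t½ = 0.01118 year⁻¹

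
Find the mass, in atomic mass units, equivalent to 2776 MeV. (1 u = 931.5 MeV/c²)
m = E/c² = 2.98 u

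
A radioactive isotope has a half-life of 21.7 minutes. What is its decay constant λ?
λ = ln(2)/t½ = 0.03194 minute⁻¹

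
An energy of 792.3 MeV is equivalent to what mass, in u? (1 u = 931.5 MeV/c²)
m = E/c² = 0.8506 u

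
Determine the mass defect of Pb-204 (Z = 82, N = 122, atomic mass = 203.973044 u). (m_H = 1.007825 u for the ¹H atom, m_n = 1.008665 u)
Δm = Z·m_H + N·m_n − M = 1.726 u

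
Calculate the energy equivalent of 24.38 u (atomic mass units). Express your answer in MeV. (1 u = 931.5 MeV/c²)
E = mc² = 22710 MeV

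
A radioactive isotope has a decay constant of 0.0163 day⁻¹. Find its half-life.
t½ = ln(2)/λ = 42.52 days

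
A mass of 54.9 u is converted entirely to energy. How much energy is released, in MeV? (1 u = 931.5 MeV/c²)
E = mc² = 51140 MeV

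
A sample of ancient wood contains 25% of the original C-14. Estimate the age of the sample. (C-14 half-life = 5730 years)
Age = t½ × log₂(1/ratio) = 11460 years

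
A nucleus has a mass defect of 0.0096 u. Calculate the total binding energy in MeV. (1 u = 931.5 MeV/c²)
B.E. = Δm × 931.5 = 8.942 MeV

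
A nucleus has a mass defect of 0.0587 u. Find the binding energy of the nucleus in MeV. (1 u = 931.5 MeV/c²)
B.E. = Δm × 931.5 = 54.68 MeV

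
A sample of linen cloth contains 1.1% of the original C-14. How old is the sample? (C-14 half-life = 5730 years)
Age = t½ × log₂(1/ratio) = 37280 years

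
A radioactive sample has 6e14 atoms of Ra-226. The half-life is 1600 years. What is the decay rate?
A = λN = 2.599e11 decays/year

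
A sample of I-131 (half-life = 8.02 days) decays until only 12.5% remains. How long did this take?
t = t½ × log₂(N₀/N) = 24.06 days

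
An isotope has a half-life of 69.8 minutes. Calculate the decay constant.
λ = ln(2)/t½ = 0.00993 minute⁻¹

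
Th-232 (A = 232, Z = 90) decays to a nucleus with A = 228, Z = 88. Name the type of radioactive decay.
ΔA = -4, ΔZ = -2 ⇒ alpha decay (α)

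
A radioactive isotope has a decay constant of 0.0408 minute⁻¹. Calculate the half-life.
t½ = ln(2)/λ = 16.99 minutes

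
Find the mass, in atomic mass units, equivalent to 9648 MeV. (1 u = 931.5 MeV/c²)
m = E/c² = 10.36 u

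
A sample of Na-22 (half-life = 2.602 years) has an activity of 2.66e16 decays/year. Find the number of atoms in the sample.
N = A/λ = 9.985e16 atoms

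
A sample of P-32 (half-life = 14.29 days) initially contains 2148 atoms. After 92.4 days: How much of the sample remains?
N = N₀(1/2)^(t/t½) = 24.3 atoms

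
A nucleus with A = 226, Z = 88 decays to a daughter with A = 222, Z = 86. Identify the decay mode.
ΔA = -4, ΔZ = -2 ⇒ alpha decay (α)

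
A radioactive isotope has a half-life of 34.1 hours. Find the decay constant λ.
λ = ln(2)/t½ = 0.02033 hour⁻¹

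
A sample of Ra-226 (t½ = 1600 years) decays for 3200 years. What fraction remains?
N/N₀ = (1/2)^(t/t½) = 0.25 = 25%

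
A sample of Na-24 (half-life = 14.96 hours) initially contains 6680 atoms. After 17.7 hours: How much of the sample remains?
N = N₀(1/2)^(t/t½) = 2942 atoms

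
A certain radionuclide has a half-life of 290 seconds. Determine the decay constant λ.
λ = ln(2)/t½ = 0.00239 second⁻¹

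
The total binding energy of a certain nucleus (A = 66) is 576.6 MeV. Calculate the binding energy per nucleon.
B.E./A = 576.6/66 = 8.736 MeV/nucleon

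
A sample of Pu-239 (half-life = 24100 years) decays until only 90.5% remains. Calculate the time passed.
t = t½ × log₂(N₀/N) = 3471 years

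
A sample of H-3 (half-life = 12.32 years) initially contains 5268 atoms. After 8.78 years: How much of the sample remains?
N = N₀(1/2)^(t/t½) = 3214 atoms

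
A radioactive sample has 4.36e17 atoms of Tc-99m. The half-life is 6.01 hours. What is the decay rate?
A = λN = 5.028e16 decays/hour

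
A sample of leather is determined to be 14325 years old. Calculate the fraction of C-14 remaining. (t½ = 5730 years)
N/N₀ = (1/2)^(t/t½) = 0.1768 = 17.7%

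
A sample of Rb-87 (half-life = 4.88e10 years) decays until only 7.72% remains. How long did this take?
t = t½ × log₂(N₀/N) = 1.803e11 years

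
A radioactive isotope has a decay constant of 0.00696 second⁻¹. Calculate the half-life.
t½ = ln(2)/λ = 99.59 seconds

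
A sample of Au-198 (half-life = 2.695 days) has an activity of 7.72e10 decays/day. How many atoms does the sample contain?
N = A/λ = 3.002e11 atoms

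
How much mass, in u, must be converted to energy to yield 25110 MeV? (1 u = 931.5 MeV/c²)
m = E/c² = 26.96 u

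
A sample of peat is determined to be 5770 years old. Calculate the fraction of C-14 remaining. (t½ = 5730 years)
N/N₀ = (1/2)^(t/t½) = 0.4976 = 49.8%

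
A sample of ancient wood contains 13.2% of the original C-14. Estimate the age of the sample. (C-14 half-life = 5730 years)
Age = t½ × log₂(1/ratio) = 16740 years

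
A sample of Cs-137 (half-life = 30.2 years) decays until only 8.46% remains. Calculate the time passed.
t = t½ × log₂(N₀/N) = 107.6 years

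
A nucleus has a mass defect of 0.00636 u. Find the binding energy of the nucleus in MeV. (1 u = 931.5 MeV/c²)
B.E. = Δm × 931.5 = 5.924 MeV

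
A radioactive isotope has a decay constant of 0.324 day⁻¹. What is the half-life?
t½ = ln(2)/λ = 2.139 days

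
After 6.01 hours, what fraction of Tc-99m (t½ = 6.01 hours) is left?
N/N₀ = (1/2)^(t/t½) = 0.5 = 50%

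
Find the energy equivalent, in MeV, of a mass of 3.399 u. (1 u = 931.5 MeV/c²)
E = mc² = 3166 MeV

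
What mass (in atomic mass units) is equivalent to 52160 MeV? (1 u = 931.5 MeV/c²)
m = E/c² = 56 u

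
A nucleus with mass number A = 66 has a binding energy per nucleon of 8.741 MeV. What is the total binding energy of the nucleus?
B.E. = 8.741 × 66 = 576.9 MeV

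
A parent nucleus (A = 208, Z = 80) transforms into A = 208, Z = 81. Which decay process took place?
ΔA = 0, ΔZ = +1 ⇒ beta-minus decay (β⁻)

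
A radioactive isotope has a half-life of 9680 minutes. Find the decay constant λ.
λ = ln(2)/t½ = 7.161e-5 minute⁻¹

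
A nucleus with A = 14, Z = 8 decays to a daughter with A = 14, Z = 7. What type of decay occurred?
ΔA = 0, ΔZ = -1 ⇒ beta-plus decay (β⁺) or electron capture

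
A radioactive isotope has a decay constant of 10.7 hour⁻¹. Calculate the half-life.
t½ = ln(2)/λ = 0.06478 hours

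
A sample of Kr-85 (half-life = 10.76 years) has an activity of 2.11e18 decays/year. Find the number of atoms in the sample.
N = A/λ = 3.275e19 atoms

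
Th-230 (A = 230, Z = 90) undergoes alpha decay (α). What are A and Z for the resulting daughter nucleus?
Daughter: A = 226, Z = 88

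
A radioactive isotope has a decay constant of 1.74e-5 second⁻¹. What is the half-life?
t½ = ln(2)/λ = 39840 seconds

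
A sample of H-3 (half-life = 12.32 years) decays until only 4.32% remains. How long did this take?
t = t½ × log₂(N₀/N) = 55.84 years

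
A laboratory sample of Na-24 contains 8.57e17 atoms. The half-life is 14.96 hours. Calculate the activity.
A = λN = 3.971e16 decays/hour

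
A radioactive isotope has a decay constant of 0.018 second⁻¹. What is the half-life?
t½ = ln(2)/λ = 38.51 seconds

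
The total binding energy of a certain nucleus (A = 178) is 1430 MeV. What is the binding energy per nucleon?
B.E./A = 1430/178 = 8.034 MeV/nucleon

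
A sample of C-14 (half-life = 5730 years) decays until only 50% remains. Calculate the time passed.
t = t½ × log₂(N₀/N) = 5730 years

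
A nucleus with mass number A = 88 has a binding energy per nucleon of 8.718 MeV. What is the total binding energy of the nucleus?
B.E. = 8.718 × 88 = 767.2 MeV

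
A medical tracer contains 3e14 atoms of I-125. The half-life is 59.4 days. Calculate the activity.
A = λN = 3.501e12 decays/day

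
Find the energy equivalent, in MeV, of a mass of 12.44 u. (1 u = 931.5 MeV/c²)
E = mc² = 11590 MeV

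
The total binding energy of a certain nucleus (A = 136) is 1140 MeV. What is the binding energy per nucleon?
B.E./A = 1140/136 = 8.382 MeV/nucleon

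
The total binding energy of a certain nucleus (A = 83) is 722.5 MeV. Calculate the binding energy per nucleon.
B.E./A = 722.5/83 = 8.705 MeV/nucleon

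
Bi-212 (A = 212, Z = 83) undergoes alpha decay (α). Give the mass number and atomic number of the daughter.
Daughter: A = 208, Z = 81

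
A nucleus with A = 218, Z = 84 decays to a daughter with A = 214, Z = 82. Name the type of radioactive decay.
ΔA = -4, ΔZ = -2 ⇒ alpha decay (α)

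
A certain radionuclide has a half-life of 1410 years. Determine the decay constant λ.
λ = ln(2)/t½ = 4.916e-4 year⁻¹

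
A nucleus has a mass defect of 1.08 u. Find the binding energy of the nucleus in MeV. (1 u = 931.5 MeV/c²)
B.E. = Δm × 931.5 = 1006 MeV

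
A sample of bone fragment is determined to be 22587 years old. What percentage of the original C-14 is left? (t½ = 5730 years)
N/N₀ = (1/2)^(t/t½) = 0.06507 = 6.51%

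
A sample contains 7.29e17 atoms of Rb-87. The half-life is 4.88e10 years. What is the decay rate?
A = λN = 1.035e7 decays/year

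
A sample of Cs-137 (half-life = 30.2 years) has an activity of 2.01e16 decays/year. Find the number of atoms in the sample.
N = A/λ = 8.757e17 atoms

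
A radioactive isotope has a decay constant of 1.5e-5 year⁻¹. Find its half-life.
t½ = ln(2)/λ = 46210 years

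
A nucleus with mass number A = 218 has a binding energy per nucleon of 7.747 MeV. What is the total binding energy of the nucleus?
B.E. = 7.747 × 218 = 1689 MeV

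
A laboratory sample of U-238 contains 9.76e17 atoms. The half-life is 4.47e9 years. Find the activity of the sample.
A = λN = 1.513e8 decays/year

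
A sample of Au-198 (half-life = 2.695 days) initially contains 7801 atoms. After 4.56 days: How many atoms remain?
N = N₀(1/2)^(t/t½) = 2414 atoms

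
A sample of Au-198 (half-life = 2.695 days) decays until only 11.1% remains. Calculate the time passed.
t = t½ × log₂(N₀/N) = 8.547 days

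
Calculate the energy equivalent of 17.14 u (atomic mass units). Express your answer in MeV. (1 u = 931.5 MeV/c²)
E = mc² = 15970 MeV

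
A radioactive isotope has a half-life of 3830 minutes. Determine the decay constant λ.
λ = ln(2)/t½ = 1.81e-4 minute⁻¹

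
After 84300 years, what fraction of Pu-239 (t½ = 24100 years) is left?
N/N₀ = (1/2)^(t/t½) = 0.08852 = 8.85%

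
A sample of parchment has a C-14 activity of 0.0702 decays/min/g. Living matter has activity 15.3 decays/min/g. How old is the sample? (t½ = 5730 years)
Age = t½ × log₂(A₀/A) = 44510 years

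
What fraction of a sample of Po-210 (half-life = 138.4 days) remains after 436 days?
N/N₀ = (1/2)^(t/t½) = 0.1126 = 11.3%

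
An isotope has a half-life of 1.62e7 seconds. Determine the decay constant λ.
λ = ln(2)/t½ = 4.279e-8 second⁻¹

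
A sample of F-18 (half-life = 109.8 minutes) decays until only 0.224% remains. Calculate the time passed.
t = t½ × log₂(N₀/N) = 966.5 minutes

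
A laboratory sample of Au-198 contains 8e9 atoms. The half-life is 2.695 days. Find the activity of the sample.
A = λN = 2.058e9 decays/day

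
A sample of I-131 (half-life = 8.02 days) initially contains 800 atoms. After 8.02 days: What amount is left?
N = N₀(1/2)^(t/t½) = 400 atoms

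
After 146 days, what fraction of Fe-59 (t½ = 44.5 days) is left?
N/N₀ = (1/2)^(t/t½) = 0.1029 = 10.3%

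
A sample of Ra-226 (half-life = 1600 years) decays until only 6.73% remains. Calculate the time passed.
t = t½ × log₂(N₀/N) = 6229 years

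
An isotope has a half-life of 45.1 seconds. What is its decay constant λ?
λ = ln(2)/t½ = 0.01537 second⁻¹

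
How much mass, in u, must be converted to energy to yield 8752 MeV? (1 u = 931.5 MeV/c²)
m = E/c² = 9.396 u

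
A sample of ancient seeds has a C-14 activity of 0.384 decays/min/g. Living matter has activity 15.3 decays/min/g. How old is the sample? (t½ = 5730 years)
Age = t½ × log₂(A₀/A) = 30460 years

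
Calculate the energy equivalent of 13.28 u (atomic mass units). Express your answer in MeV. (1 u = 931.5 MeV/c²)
E = mc² = 12370 MeV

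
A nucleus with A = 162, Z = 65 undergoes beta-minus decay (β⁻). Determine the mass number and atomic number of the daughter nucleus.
Daughter: A = 162, Z = 66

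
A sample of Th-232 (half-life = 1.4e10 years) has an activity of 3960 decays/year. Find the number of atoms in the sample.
N = A/λ = 7.998e13 atoms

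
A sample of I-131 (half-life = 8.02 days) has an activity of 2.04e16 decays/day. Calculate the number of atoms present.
N = A/λ = 2.36e17 atoms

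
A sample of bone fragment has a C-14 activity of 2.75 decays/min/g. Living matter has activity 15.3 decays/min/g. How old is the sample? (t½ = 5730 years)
Age = t½ × log₂(A₀/A) = 14190 years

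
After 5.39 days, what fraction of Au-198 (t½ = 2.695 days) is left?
N/N₀ = (1/2)^(t/t½) = 0.25 = 25%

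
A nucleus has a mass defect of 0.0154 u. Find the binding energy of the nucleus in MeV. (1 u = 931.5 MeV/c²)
B.E. = Δm × 931.5 = 14.35 MeV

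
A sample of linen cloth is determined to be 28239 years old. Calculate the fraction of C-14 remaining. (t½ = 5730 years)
N/N₀ = (1/2)^(t/t½) = 0.03284 = 3.28%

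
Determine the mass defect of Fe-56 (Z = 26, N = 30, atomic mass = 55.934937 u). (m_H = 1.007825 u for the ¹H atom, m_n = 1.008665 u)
Δm = Z·m_H + N·m_n − M = 0.5285 u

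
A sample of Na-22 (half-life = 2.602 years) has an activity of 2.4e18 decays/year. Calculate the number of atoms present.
N = A/λ = 9.009e18 atoms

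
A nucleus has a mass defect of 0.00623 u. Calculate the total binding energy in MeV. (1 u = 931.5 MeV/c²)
B.E. = Δm × 931.5 = 5.803 MeV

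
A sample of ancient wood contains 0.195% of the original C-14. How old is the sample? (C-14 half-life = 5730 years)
Age = t½ × log₂(1/ratio) = 51580 years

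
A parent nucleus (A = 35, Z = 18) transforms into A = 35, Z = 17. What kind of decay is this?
ΔA = 0, ΔZ = -1 ⇒ beta-plus decay (β⁺) or electron capture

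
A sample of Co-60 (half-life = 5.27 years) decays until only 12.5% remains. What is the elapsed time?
t = t½ × log₂(N₀/N) = 15.81 years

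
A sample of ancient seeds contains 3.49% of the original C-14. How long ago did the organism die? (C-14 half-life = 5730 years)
Age = t½ × log₂(1/ratio) = 27740 years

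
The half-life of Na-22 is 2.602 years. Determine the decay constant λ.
λ = ln(2)/t½ = 0.2664 year⁻¹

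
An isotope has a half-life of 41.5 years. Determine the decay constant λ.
λ = ln(2)/t½ = 0.0167 year⁻¹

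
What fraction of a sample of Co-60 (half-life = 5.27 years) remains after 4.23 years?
N/N₀ = (1/2)^(t/t½) = 0.5733 = 57.3%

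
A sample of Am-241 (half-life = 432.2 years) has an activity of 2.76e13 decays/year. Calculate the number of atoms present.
N = A/λ = 1.721e16 atoms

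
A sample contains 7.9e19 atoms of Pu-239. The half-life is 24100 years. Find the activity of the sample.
A = λN = 2.272e15 decays/year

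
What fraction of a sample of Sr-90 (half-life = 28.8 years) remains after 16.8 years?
N/N₀ = (1/2)^(t/t½) = 0.6674 = 66.7%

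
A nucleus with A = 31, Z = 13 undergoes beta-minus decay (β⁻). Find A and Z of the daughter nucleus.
Daughter: A = 31, Z = 14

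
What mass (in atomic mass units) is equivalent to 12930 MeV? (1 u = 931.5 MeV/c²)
m = E/c² = 13.88 u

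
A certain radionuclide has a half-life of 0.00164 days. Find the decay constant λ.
λ = ln(2)/t½ = 422.7 day⁻¹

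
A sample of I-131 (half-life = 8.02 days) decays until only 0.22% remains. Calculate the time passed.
t = t½ × log₂(N₀/N) = 70.8 days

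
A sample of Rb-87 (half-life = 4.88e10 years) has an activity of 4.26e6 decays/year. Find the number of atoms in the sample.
N = A/λ = 2.999e17 atoms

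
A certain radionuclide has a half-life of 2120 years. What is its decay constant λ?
λ = ln(2)/t½ = 3.27e-4 year⁻¹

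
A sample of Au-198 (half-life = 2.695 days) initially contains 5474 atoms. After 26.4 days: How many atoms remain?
N = N₀(1/2)^(t/t½) = 6.158 atoms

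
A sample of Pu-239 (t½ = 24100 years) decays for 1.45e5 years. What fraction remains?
N/N₀ = (1/2)^(t/t½) = 0.01545 = 1.54%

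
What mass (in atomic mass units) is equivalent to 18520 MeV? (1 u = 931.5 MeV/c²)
m = E/c² = 19.88 u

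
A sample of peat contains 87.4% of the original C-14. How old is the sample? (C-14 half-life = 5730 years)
Age = t½ × log₂(1/ratio) = 1113 years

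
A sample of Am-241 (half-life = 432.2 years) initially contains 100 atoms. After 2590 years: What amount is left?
N = N₀(1/2)^(t/t½) = 1.571 atoms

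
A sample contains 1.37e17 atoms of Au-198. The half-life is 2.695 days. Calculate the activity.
A = λN = 3.524e16 decays/day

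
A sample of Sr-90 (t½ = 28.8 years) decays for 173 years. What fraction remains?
N/N₀ = (1/2)^(t/t½) = 0.01555 = 1.55%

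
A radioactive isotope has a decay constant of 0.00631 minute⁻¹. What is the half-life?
t½ = ln(2)/λ = 109.8 minutes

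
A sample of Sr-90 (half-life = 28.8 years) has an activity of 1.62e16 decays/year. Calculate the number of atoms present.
N = A/λ = 6.731e17 atoms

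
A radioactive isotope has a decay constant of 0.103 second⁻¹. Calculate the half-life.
t½ = ln(2)/λ = 6.73 seconds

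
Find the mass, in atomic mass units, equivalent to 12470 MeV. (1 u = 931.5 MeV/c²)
m = E/c² = 13.39 u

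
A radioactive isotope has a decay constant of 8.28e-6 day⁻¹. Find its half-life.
t½ = ln(2)/λ = 83710 days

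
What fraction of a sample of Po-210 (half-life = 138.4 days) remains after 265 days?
N/N₀ = (1/2)^(t/t½) = 0.2652 = 26.5%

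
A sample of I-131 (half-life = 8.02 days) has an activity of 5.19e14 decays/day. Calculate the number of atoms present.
N = A/λ = 6.005e15 atoms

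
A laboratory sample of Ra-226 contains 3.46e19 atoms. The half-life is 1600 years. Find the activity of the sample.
A = λN = 1.499e16 decays/year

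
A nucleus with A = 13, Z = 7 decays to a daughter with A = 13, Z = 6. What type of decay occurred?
ΔA = 0, ΔZ = -1 ⇒ beta-plus decay (β⁺) or electron capture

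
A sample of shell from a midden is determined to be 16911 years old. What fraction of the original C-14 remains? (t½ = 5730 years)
N/N₀ = (1/2)^(t/t½) = 0.1293 = 12.9%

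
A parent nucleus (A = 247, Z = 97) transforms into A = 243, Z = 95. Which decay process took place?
ΔA = -4, ΔZ = -2 ⇒ alpha decay (α)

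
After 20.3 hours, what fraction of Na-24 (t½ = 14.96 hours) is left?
N/N₀ = (1/2)^(t/t½) = 0.3904 = 39%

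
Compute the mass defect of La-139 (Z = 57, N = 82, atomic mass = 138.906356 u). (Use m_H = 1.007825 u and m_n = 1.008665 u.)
Δm = Z·m_H + N·m_n − M = 1.25 u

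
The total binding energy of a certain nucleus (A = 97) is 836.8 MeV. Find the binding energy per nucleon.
B.E./A = 836.8/97 = 8.627 MeV/nucleon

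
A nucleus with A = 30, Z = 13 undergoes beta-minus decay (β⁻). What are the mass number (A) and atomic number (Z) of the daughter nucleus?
Daughter: A = 30, Z = 14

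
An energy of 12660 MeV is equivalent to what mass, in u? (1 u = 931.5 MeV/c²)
m = E/c² = 13.59 u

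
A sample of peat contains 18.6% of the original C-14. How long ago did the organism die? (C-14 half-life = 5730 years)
Age = t½ × log₂(1/ratio) = 13900 years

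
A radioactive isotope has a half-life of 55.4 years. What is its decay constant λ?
λ = ln(2)/t½ = 0.01251 year⁻¹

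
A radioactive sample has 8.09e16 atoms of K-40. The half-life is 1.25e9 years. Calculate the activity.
A = λN = 4.486e7 decays/year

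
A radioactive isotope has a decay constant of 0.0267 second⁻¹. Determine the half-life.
t½ = ln(2)/λ = 25.96 seconds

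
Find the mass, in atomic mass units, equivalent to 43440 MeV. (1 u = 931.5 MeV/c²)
m = E/c² = 46.63 u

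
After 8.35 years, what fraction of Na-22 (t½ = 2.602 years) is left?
N/N₀ = (1/2)^(t/t½) = 0.1081 = 10.8%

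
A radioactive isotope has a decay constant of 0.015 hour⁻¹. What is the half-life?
t½ = ln(2)/λ = 46.21 hours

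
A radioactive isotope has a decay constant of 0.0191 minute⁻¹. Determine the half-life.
t½ = ln(2)/λ = 36.29 minutes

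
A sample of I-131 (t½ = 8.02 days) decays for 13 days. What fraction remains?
N/N₀ = (1/2)^(t/t½) = 0.3251 = 32.5%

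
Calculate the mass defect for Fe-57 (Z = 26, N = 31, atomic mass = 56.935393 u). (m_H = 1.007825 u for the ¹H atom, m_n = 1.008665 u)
Δm = Z·m_H + N·m_n − M = 0.5367 u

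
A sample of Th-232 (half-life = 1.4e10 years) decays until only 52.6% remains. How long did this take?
t = t½ × log₂(N₀/N) = 1.298e10 years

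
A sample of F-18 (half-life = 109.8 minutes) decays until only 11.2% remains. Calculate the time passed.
t = t½ × log₂(N₀/N) = 346.8 minutes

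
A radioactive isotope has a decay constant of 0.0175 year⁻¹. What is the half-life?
t½ = ln(2)/λ = 39.61 years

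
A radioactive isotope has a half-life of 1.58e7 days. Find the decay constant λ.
λ = ln(2)/t½ = 4.387e-8 day⁻¹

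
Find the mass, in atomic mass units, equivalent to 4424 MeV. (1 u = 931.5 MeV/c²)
m = E/c² = 4.749 u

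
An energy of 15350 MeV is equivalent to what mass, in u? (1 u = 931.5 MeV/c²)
m = E/c² = 16.48 u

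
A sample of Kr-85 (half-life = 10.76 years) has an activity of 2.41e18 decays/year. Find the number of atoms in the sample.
N = A/λ = 3.741e19 atoms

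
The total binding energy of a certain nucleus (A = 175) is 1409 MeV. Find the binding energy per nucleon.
B.E./A = 1409/175 = 8.051 MeV/nucleon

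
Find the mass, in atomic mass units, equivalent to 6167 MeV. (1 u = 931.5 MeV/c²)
m = E/c² = 6.621 u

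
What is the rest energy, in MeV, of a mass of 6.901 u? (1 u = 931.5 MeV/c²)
E = mc² = 6428 MeV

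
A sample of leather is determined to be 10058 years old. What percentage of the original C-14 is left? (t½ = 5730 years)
N/N₀ = (1/2)^(t/t½) = 0.2962 = 29.6%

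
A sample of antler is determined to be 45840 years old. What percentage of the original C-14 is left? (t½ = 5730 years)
N/N₀ = (1/2)^(t/t½) = 0.003906 = 0.391%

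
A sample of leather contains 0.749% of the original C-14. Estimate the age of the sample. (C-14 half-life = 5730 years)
Age = t½ × log₂(1/ratio) = 40460 years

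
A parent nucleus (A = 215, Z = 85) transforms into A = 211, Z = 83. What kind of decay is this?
ΔA = -4, ΔZ = -2 ⇒ alpha decay (α)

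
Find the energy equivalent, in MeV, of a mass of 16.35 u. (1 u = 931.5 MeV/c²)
E = mc² = 15230 MeV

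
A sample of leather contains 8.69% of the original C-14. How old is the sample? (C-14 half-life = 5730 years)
Age = t½ × log₂(1/ratio) = 20200 years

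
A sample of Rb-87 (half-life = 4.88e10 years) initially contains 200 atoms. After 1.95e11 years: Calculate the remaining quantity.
N = N₀(1/2)^(t/t½) = 12.54 atoms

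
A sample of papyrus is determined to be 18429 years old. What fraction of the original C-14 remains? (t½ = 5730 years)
N/N₀ = (1/2)^(t/t½) = 0.1076 = 10.8%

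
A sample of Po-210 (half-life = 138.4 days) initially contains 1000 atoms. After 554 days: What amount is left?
N = N₀(1/2)^(t/t½) = 62.37 atoms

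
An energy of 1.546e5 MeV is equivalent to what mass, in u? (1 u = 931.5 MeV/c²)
m = E/c² = 166 u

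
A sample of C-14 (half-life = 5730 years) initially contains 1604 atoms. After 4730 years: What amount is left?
N = N₀(1/2)^(t/t½) = 905.1 atoms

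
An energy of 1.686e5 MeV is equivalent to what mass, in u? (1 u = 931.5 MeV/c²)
m = E/c² = 181 u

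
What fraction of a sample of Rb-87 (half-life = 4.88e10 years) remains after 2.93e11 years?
N/N₀ = (1/2)^(t/t½) = 0.01558 = 1.56%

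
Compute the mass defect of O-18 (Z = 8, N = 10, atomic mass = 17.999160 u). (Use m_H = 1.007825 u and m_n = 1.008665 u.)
Δm = Z·m_H + N·m_n − M = 0.1501 u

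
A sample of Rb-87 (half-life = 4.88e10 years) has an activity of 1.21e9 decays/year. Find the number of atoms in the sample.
N = A/λ = 8.519e19 atoms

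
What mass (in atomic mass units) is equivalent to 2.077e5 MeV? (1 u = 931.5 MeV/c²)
m = E/c² = 223 u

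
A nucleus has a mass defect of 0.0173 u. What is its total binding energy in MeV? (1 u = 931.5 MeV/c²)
B.E. = Δm × 931.5 = 16.11 MeV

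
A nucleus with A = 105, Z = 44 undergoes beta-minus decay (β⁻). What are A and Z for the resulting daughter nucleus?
Daughter: A = 105, Z = 45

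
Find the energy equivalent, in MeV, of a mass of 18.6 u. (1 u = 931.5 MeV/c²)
E = mc² = 17330 MeV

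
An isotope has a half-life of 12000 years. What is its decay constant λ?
λ = ln(2)/t½ = 5.776e-5 year⁻¹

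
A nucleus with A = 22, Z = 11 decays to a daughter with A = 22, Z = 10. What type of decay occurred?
ΔA = 0, ΔZ = -1 ⇒ beta-plus decay (β⁺) or electron capture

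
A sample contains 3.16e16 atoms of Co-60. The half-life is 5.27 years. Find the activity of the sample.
A = λN = 4.156e15 decays/year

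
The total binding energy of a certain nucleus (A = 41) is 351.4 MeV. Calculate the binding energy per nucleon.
B.E./A = 351.4/41 = 8.571 MeV/nucleon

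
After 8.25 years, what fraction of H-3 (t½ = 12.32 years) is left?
N/N₀ = (1/2)^(t/t½) = 0.6287 = 62.9%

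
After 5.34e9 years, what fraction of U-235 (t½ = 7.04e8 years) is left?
N/N₀ = (1/2)^(t/t½) = 0.005207 = 0.521%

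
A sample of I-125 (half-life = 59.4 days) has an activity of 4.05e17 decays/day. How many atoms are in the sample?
N = A/λ = 3.471e19 atoms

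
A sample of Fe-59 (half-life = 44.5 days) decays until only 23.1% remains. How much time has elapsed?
t = t½ × log₂(N₀/N) = 94.07 days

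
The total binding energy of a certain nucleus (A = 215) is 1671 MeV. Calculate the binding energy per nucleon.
B.E./A = 1671/215 = 7.772 MeV/nucleon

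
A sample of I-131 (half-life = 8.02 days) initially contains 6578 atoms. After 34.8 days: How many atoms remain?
N = N₀(1/2)^(t/t½) = 325 atoms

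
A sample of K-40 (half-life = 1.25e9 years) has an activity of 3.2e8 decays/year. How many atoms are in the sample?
N = A/λ = 5.771e17 atoms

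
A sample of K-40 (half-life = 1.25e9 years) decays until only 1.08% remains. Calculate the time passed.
t = t½ × log₂(N₀/N) = 8.166e9 years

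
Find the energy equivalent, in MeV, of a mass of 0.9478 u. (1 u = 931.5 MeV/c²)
E = mc² = 882.9 MeV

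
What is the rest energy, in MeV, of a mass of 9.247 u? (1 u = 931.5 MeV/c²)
E = mc² = 8614 MeV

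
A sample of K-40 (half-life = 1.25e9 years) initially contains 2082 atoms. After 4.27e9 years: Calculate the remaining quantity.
N = N₀(1/2)^(t/t½) = 195.1 atoms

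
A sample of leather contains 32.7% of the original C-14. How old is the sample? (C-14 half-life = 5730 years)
Age = t½ × log₂(1/ratio) = 9240 years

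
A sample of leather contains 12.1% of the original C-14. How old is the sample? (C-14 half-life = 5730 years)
Age = t½ × log₂(1/ratio) = 17460 years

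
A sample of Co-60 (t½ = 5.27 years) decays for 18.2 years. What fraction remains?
N/N₀ = (1/2)^(t/t½) = 0.09128 = 9.13%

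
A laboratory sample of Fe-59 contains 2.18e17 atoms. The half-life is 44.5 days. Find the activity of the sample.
A = λN = 3.396e15 decays/day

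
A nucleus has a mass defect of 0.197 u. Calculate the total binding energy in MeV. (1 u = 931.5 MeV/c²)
B.E. = Δm × 931.5 = 183.5 MeV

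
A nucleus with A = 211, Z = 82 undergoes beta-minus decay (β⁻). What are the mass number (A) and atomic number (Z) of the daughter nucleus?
Daughter: A = 211, Z = 83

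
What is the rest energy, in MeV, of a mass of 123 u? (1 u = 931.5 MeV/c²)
E = mc² = 1.146e5 MeV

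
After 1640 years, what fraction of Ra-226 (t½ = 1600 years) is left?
N/N₀ = (1/2)^(t/t½) = 0.4914 = 49.1%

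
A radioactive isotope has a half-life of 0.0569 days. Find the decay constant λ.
λ = ln(2)/t½ = 12.18 day⁻¹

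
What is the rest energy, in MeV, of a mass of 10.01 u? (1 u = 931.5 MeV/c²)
E = mc² = 9324 MeV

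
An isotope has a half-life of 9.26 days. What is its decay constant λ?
λ = ln(2)/t½ = 0.07485 day⁻¹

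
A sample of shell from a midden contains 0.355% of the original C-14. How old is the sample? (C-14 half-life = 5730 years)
Age = t½ × log₂(1/ratio) = 46630 years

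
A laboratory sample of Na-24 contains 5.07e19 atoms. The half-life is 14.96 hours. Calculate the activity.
A = λN = 2.349e18 decays/hour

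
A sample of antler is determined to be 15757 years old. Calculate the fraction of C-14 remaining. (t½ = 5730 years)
N/N₀ = (1/2)^(t/t½) = 0.1487 = 14.9%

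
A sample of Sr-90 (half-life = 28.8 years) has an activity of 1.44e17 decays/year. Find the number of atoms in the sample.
N = A/λ = 5.983e18 atoms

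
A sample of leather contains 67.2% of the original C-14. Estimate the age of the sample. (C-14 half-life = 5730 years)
Age = t½ × log₂(1/ratio) = 3286 years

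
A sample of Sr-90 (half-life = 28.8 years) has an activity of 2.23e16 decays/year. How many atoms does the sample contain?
N = A/λ = 9.266e17 atoms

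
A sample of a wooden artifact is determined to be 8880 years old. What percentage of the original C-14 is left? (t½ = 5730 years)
N/N₀ = (1/2)^(t/t½) = 0.3416 = 34.2%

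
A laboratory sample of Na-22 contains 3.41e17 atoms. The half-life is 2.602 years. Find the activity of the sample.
A = λN = 9.084e16 decays/year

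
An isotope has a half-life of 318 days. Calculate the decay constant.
λ = ln(2)/t½ = 0.00218 day⁻¹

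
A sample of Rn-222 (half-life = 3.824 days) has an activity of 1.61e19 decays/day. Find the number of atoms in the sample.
N = A/λ = 8.882e19 atoms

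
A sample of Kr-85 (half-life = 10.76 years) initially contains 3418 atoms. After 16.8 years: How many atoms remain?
N = N₀(1/2)^(t/t½) = 1158 atoms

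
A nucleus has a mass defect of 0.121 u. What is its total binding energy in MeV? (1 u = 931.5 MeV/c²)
B.E. = Δm × 931.5 = 112.7 MeV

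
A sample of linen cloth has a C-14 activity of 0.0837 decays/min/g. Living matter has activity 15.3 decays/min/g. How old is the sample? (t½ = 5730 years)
Age = t½ × log₂(A₀/A) = 43060 years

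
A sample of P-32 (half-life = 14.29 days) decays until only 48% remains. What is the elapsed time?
t = t½ × log₂(N₀/N) = 15.13 days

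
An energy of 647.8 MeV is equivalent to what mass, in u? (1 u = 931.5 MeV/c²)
m = E/c² = 0.6954 u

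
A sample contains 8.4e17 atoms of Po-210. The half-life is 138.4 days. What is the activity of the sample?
A = λN = 4.207e15 decays/day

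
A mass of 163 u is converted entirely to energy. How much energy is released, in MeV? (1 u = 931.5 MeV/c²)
E = mc² = 1.518e5 MeV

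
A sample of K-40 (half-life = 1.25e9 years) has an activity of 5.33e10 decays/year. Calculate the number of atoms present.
N = A/λ = 9.612e19 atoms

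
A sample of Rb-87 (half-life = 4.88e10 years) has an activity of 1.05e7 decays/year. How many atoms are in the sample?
N = A/λ = 7.392e17 atoms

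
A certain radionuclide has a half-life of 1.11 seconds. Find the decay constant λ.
λ = ln(2)/t½ = 0.6245 second⁻¹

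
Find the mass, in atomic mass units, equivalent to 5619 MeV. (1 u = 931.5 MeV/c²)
m = E/c² = 6.032 u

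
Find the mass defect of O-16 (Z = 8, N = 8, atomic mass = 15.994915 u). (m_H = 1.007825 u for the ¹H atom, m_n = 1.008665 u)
Δm = Z·m_H + N·m_n − M = 0.137 u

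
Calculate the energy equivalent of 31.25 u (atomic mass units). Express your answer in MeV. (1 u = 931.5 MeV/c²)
E = mc² = 29110 MeV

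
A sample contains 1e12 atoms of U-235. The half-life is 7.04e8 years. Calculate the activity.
A = λN = 984.6 decays/year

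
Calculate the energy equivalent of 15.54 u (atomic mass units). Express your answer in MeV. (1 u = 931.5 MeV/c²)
E = mc² = 14480 MeV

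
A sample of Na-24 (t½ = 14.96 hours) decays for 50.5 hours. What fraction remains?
N/N₀ = (1/2)^(t/t½) = 0.09634 = 9.63%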